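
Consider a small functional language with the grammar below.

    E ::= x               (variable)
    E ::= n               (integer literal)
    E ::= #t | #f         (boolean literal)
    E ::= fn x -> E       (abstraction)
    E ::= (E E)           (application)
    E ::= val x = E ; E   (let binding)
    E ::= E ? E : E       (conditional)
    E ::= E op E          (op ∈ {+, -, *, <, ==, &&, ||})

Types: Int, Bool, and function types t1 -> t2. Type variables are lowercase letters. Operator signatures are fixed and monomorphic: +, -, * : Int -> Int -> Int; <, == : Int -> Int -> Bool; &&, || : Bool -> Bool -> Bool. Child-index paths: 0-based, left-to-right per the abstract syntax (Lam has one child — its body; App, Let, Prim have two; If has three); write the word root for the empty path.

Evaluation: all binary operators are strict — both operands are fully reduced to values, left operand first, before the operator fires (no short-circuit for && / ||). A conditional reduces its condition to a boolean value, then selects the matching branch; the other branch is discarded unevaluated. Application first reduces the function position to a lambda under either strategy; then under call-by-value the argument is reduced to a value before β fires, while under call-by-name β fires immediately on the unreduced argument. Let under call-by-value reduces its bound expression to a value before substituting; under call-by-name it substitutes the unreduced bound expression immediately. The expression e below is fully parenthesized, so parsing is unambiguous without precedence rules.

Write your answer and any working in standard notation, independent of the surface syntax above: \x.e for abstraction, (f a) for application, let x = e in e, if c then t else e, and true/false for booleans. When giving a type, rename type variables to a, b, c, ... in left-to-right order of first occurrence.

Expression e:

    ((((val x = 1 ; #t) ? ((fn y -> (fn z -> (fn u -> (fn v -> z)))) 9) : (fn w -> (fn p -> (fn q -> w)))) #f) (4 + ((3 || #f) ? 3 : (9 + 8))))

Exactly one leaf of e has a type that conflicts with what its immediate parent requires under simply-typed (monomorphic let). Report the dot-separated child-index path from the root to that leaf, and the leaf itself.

Trace:
let x : Int
  unify Bool ~ Bool
z : b
\v._ : d -> b
\u._ : c -> d -> b
\z._ : b -> c -> d -> b
\y._ : a -> b -> c -> d -> b
  unify a -> b -> c -> d -> b ~ Int -> e
  unify a ~ Int
  unify b -> c -> d -> b ~ e
_ _ : b -> c -> d -> b
w : f
\q._ : h -> f
\p._ : g -> h -> f
\w._ : f -> g -> h -> f
  unify b -> c -> d -> b ~ f -> g -> h -> f
  unify b ~ f
  unify c -> d -> f ~ g -> h -> f
  unify c ~ g
  unify d -> f ~ h -> f
  unify d ~ h
  unify f ~ f
  unify f -> g -> h -> f ~ Bool -> i
  unify f ~ Bool
  unify g -> h -> Bool ~ i
_ _ : g -> h -> Bool
  unify Int ~ Int
  unify Int ~ Bool
  FAIL: mismatch Int ~ Bool

Answer: 1.1.0.0 : 3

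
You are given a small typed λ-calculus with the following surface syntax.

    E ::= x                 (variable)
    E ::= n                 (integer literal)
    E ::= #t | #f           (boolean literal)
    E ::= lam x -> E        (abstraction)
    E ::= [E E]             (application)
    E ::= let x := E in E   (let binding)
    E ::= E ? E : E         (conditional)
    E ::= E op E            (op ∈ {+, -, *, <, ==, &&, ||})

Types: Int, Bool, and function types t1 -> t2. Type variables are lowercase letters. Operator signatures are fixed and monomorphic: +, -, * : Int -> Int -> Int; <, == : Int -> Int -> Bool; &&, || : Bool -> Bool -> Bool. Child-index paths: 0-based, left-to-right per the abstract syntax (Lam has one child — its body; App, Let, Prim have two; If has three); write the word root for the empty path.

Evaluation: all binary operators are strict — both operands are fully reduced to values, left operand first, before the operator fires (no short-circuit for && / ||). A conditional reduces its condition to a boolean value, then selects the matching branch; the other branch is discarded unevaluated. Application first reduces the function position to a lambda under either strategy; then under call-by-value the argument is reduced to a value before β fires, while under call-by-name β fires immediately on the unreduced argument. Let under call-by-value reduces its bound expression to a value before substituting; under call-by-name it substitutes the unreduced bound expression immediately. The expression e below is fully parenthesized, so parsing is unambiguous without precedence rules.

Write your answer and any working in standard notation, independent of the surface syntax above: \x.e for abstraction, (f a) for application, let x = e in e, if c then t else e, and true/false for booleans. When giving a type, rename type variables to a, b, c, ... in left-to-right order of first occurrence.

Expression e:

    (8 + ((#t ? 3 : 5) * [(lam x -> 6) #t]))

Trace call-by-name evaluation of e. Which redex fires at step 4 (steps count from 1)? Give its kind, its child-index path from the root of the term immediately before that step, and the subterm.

Derivation:
step 0: (8 + ((if true then 3 else 5) * ((\x.6) true)))
step 1: [if@1.0] (8 + (3 * ((\x.6) true)))
step 2: [beta@1.1] (8 + (3 * 6))
step 3: [delta@1] (8 + 18)
step 4: [delta@root] 26

Answer: delta at root : (8 + 18)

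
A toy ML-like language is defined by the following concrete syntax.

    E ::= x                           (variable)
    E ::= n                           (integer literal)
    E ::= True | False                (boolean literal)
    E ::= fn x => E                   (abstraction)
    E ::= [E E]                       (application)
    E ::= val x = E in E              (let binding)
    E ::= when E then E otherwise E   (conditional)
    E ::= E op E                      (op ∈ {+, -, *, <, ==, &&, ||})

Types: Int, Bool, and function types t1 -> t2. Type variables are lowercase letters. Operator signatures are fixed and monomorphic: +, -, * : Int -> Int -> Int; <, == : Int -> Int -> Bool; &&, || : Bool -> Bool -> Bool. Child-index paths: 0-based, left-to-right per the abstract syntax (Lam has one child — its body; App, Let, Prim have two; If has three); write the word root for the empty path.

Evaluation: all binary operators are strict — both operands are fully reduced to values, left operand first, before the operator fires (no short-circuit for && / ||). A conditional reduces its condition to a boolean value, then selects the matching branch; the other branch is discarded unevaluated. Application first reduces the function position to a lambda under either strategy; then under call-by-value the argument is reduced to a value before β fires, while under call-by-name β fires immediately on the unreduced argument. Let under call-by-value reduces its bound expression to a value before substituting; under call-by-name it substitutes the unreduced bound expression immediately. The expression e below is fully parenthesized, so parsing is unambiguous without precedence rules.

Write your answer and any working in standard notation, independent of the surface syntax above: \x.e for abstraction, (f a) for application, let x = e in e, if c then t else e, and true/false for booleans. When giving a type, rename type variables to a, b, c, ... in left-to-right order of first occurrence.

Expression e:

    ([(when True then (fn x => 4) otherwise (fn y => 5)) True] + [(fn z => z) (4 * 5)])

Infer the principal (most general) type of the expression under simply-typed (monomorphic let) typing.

Working:
  unify Bool ~ Bool
\x._ : a -> Int
\y._ : b -> Int
  unify a -> Int ~ b -> Int
  unify a ~ b
  unify Int ~ Int
  unify b -> Int ~ Bool -> c
  unify b ~ Bool
  unify Int ~ c
_ _ : Int
  unify Int ~ Int
z : d
\z._ : d -> d
  unify Int ~ Int
  unify Int ~ Int
  unify d -> d ~ Int -> e
  unify d ~ Int
  unify Int ~ e
_ _ : Int
  unify Int ~ Int

Answer: Int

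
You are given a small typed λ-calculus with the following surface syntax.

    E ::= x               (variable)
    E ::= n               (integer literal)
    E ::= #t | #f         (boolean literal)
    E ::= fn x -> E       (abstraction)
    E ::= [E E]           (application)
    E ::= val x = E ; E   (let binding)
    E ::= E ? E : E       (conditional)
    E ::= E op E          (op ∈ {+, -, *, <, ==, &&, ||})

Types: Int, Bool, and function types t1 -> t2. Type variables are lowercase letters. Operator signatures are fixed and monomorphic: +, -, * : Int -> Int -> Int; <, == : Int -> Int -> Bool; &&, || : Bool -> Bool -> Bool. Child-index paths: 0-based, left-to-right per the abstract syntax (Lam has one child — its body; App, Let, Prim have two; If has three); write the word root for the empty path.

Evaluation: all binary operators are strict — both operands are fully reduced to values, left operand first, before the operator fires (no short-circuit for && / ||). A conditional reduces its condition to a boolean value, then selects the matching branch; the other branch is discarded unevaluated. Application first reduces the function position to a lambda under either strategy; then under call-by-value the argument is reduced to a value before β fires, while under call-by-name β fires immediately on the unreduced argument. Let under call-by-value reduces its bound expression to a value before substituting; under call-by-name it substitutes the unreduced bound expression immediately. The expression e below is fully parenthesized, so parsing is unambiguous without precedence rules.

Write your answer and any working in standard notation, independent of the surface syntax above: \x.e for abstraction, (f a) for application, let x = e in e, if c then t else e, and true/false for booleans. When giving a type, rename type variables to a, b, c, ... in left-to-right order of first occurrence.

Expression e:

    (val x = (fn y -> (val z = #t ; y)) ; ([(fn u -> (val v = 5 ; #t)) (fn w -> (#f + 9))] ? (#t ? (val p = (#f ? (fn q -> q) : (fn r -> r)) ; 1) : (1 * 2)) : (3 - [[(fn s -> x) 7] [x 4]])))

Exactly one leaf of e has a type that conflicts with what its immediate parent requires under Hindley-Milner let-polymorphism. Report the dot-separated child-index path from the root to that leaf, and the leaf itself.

Answer: 1.0.1.0.0 : false

Trace:
let z : Bool
y : a
\y._ : a -> a
let x : forall. a -> a
let v : Int
\u._ : b -> Bool
  unify Bool ~ Int
  FAIL: mismatch Bool ~ Int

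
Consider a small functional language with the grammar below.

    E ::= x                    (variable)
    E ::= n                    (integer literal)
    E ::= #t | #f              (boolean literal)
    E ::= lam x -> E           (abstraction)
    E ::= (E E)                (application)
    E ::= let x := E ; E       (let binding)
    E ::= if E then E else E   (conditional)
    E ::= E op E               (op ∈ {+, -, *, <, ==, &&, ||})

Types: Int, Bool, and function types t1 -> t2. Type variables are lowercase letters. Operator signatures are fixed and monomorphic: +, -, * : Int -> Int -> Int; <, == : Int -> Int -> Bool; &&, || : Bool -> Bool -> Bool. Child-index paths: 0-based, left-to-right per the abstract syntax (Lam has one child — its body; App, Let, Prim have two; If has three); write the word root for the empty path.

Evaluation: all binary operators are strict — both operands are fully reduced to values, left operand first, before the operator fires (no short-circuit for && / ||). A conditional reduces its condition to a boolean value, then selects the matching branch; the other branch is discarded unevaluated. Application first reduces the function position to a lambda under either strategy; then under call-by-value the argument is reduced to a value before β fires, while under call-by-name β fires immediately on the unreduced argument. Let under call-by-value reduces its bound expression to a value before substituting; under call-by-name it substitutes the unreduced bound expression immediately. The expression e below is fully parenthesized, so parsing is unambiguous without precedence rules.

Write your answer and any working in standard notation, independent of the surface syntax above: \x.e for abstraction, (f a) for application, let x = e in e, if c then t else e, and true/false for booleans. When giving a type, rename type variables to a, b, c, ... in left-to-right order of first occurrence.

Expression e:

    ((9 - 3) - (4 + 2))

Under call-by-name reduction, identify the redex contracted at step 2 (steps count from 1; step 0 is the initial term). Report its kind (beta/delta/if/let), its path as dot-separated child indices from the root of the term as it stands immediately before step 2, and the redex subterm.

Answer: delta at 1 : (4 + 2)

Trace:
step 0: ((9 - 3) - (4 + 2))
step 1: [delta@0] (6 - (4 + 2))
step 2: [delta@1] (6 - 6)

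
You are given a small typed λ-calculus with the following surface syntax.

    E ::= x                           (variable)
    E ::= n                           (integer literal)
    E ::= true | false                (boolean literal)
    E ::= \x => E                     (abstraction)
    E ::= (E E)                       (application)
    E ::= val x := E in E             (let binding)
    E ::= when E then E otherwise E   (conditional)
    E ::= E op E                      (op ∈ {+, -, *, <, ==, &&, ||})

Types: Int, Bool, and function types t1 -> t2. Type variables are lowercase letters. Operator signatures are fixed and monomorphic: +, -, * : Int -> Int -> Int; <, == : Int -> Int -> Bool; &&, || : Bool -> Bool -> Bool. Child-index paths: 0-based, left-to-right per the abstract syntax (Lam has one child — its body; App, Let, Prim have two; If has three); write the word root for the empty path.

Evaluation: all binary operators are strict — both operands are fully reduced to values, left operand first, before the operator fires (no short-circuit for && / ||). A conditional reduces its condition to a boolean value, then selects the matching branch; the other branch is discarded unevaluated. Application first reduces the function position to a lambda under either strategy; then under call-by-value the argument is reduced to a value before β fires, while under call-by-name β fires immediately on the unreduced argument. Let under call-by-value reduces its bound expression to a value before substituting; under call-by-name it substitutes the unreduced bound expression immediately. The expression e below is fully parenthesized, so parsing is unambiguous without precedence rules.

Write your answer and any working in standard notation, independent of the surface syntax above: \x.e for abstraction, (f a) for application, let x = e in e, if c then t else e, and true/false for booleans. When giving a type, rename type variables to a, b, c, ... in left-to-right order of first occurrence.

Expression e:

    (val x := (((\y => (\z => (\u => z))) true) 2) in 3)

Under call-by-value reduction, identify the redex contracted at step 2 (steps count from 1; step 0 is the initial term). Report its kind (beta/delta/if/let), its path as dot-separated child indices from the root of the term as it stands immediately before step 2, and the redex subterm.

Answer: beta at 0 : ((\z.(\u.z)) 2)

Derivation:
step 0: (let x = (((\y.(\z.(\u.z))) true) 2) in 3)
step 1: [beta@0.0] (let x = ((\z.(\u.z)) 2) in 3)
step 2: [beta@0] (let x = (\u.2) in 3)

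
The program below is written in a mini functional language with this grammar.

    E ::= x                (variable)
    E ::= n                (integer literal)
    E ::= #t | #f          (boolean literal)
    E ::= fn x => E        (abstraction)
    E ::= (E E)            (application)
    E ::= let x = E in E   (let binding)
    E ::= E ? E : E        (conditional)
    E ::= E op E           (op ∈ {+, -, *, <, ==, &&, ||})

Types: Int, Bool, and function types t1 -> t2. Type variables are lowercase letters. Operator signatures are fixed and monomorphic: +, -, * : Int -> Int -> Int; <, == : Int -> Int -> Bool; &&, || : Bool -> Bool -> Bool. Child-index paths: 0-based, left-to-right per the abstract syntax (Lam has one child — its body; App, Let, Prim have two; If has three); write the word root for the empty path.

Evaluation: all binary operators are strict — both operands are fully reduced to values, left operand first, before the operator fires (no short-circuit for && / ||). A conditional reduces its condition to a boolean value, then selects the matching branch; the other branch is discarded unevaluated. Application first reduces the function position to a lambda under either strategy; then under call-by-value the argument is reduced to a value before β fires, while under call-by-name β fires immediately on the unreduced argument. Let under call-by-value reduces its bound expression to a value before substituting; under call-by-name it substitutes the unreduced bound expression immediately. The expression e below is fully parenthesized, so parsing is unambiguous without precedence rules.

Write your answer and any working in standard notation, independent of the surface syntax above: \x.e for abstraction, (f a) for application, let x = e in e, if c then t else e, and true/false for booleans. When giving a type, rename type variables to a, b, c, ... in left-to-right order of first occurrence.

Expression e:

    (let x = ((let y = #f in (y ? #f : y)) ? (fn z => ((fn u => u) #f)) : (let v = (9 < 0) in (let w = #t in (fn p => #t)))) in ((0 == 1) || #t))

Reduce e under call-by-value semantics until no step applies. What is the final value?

Derivation:
step 0: (let x = (if (let y = false in (if y then false else y)) then (\z.((\u.u) false)) else (let v = (9 < 0) in (let w = true in (\p.true)))) in ((0 == 1) || true))
step 1: [let@0.0] (let x = (if (if false then false else false) then (\z.((\u.u) false)) else (let v = (9 < 0) in (let w = true in (\p.true)))) in ((0 == 1) || true))
step 2: [if@0.0] (let x = (if false then (\z.((\u.u) false)) else (let v = (9 < 0) in (let w = true in (\p.true)))) in ((0 == 1) || true))
step 3: [if@0] (let x = (let v = (9 < 0) in (let w = true in (\p.true))) in ((0 == 1) || true))
step 4: [delta@0.0] (let x = (let v = false in (let w = true in (\p.true))) in ((0 == 1) || true))
step 5: [let@0] (let x = (let w = true in (\p.true)) in ((0 == 1) || true))
step 6: [let@0] (let x = (\p.true) in ((0 == 1) || true))
step 7: [let@root] ((0 == 1) || true)
step 8: [delta@0] (false || true)
step 9: [delta@root] true

Answer: true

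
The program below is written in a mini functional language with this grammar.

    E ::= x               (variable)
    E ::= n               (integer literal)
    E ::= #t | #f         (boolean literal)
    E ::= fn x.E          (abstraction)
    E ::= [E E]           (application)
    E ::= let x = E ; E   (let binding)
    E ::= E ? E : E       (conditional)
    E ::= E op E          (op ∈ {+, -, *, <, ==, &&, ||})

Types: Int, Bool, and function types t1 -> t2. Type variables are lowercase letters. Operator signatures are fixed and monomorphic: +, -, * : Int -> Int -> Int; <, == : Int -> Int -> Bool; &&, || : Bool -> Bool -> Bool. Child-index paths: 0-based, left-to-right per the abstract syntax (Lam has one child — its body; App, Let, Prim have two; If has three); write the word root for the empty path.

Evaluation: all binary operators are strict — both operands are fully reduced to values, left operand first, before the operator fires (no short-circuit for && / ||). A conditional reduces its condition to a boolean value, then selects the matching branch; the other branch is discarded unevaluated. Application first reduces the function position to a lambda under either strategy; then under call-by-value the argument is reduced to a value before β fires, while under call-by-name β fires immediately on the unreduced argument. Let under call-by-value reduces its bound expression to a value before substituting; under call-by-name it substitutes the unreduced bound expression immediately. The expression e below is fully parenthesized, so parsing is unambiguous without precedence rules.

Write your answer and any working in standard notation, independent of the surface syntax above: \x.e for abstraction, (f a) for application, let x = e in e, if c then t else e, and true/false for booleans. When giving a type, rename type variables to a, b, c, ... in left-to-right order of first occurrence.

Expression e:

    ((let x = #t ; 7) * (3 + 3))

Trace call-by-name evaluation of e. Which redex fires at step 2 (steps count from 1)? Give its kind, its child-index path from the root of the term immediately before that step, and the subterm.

Trace:
step 0: ((let x = true in 7) * (3 + 3))
step 1: [let@0] (7 * (3 + 3))
step 2: [delta@1] (7 * 6)

Answer: delta at 1 : (3 + 3)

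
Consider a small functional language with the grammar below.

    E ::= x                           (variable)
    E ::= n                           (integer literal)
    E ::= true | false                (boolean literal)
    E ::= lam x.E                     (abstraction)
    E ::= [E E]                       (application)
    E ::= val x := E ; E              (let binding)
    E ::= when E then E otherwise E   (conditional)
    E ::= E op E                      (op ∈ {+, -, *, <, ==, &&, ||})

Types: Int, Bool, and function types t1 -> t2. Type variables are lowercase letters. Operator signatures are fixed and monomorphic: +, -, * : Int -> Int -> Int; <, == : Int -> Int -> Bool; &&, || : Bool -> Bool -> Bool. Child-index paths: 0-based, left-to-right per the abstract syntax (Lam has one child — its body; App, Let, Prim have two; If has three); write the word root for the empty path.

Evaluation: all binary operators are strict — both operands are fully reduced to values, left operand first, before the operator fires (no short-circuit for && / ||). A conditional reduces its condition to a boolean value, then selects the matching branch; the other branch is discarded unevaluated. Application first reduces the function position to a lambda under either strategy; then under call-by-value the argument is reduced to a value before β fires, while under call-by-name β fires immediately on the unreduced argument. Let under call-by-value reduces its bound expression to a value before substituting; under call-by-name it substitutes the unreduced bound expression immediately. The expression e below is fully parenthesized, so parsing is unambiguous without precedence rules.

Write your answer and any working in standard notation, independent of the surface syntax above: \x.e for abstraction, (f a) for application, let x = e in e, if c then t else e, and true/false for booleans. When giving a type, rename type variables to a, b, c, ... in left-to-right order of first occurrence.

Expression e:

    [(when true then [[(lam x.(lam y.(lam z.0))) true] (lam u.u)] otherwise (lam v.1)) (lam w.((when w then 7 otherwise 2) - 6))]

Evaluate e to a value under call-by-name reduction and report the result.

Derivation:
step 0: ((if true then (((\x.(\y.(\z.0))) true) (\u.u)) else (\v.1)) (\w.((if w then 7 else 2) - 6)))
step 1: [if@0] ((((\x.(\y.(\z.0))) true) (\u.u)) (\w.((if w then 7 else 2) - 6)))
step 2: [beta@0.0] (((\y.(\z.0)) (\u.u)) (\w.((if w then 7 else 2) - 6)))
step 3: [beta@0] ((\z.0) (\w.((if w then 7 else 2) - 6)))
step 4: [beta@root] 0

Answer: 0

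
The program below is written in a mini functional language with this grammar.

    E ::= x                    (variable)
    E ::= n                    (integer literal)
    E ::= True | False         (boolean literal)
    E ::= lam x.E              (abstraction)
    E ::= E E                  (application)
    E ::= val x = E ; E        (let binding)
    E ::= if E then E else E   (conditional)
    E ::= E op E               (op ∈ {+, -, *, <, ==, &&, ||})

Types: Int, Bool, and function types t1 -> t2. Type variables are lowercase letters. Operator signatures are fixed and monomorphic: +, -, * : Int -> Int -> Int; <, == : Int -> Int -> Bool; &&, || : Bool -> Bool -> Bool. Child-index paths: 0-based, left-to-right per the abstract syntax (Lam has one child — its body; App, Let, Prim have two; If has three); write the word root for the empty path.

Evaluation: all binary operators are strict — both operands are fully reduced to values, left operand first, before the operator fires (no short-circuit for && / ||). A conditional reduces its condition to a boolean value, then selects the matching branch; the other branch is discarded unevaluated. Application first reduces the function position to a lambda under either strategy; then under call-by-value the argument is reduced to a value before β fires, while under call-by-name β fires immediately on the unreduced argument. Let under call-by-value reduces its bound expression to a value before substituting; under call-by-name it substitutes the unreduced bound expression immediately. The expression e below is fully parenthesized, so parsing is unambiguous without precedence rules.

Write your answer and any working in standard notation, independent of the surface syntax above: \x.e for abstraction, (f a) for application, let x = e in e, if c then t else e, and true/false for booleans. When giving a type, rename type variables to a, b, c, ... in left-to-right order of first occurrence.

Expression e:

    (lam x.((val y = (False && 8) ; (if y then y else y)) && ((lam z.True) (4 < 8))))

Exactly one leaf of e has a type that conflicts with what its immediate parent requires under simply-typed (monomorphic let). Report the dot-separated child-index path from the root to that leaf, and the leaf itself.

Answer: 0.0.0.1 : 8

Trace:
  unify Bool ~ Bool
  unify Int ~ Bool
  FAIL: mismatch Int ~ Bool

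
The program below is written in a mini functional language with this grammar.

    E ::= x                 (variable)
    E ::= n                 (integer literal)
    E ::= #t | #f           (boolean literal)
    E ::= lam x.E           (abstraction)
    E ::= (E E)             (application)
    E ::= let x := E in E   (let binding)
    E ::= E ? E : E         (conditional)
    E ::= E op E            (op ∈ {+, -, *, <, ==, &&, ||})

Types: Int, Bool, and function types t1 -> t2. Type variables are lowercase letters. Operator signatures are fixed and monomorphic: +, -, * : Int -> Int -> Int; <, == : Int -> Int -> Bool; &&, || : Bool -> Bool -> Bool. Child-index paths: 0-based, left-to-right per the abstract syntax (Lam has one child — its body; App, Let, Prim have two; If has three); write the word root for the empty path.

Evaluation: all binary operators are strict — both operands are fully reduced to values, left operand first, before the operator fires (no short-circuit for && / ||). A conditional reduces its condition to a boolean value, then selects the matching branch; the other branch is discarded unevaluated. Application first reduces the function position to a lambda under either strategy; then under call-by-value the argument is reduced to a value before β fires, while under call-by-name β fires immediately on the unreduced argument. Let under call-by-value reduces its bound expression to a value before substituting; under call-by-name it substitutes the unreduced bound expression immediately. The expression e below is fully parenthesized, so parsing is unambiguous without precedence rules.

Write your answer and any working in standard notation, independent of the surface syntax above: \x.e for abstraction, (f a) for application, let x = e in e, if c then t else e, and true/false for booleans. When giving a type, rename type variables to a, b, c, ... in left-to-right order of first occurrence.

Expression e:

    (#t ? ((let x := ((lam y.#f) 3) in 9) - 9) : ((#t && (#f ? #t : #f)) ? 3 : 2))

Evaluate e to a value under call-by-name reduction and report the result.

Derivation:
step 0: (if true then ((let x = ((\y.false) 3) in 9) - 9) else (if (true && (if false then true else false)) then 3 else 2))
step 1: [if@root] ((let x = ((\y.false) 3) in 9) - 9)
step 2: [let@0] (9 - 9)
step 3: [delta@root] 0

Answer: 0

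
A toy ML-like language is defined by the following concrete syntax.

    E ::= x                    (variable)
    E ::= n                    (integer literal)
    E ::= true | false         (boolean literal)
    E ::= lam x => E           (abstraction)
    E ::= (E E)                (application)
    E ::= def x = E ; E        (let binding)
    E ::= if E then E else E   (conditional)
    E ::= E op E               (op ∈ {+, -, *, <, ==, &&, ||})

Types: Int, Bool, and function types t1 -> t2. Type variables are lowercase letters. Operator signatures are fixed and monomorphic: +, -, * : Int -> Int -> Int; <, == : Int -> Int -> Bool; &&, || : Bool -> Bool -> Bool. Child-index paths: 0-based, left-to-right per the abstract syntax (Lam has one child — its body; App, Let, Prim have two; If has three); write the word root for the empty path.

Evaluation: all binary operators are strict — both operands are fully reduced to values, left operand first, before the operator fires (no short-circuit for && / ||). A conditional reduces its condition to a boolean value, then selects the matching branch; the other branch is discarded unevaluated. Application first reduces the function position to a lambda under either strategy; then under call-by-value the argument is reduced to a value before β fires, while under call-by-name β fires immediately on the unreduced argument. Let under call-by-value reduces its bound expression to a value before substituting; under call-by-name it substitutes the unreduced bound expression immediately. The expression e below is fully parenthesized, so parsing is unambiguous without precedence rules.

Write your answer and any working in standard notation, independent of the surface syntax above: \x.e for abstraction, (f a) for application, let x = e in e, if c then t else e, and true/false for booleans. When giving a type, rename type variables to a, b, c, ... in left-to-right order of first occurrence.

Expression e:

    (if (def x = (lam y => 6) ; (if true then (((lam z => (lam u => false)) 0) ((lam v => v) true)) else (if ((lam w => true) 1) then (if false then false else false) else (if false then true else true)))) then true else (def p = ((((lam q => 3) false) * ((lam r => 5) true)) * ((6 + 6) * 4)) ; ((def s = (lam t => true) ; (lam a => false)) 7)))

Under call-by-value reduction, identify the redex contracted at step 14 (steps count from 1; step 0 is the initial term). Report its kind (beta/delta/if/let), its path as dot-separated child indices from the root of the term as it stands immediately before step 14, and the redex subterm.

Answer: let at 0 : (let s = (\t.true) in (\a.false))

Trace:
step 0: (if (let x = (\y.6) in (if true then (((\z.(\u.false)) 0) ((\v.v) true)) else (if ((\w.true) 1) then (if false then false else false) else (if false then true else true)))) then true else (let p = ((((\q.3) false) * ((\r.5) true)) * ((6 + 6) * 4)) in ((let s = (\t.true) in (\a.false)) 7)))
step 1: [let@0] (if (if true then (((\z.(\u.false)) 0) ((\v.v) true)) else (if ((\w.true) 1) then (if false then false else false) else (if false then true else true))) then true else (let p = ((((\q.3) false) * ((\r.5) true)) * ((6 + 6) * 4)) in ((let s = (\t.true) in (\a.false)) 7)))
step 2: [if@0] (if (((\z.(\u.false)) 0) ((\v.v) true)) then true else (let p = ((((\q.3) false) * ((\r.5) true)) * ((6 + 6) * 4)) in ((let s = (\t.true) in (\a.false)) 7)))
step 3: [beta@0.0] (if ((\u.false) ((\v.v) true)) then true else (let p = ((((\q.3) false) * ((\r.5) true)) * ((6 + 6) * 4)) in ((let s = (\t.true) in (\a.false)) 7)))
step 4: [beta@0.1] (if ((\u.false) true) then true else (let p = ((((\q.3) false) * ((\r.5) true)) * ((6 + 6) * 4)) in ((let s = (\t.true) in (\a.false)) 7)))
step 5: [beta@0] (if false then true else (let p = ((((\q.3) false) * ((\r.5) true)) * ((6 + 6) * 4)) in ((let s = (\t.true) in (\a.false)) 7)))
step 6: [if@root] (let p = ((((\q.3) false) * ((\r.5) true)) * ((6 + 6) * 4)) in ((let s = (\t.true) in (\a.false)) 7))
step 7: [beta@0.0.0] (let p = ((3 * ((\r.5) true)) * ((6 + 6) * 4)) in ((let s = (\t.true) in (\a.false)) 7))
step 8: [beta@0.0.1] (let p = ((3 * 5) * ((6 + 6) * 4)) in ((let s = (\t.true) in (\a.false)) 7))
step 9: [delta@0.0] (let p = (15 * ((6 + 6) * 4)) in ((let s = (\t.true) in (\a.false)) 7))
step 10: [delta@0.1.0] (let p = (15 * (12 * 4)) in ((let s = (\t.true) in (\a.false)) 7))
step 11: [delta@0.1] (let p = (15 * 48) in ((let s = (\t.true) in (\a.false)) 7))
step 12: [delta@0] (let p = 720 in ((let s = (\t.true) in (\a.false)) 7))
step 13: [let@root] ((let s = (\t.true) in (\a.false)) 7)
step 14: [let@0] ((\a.false) 7)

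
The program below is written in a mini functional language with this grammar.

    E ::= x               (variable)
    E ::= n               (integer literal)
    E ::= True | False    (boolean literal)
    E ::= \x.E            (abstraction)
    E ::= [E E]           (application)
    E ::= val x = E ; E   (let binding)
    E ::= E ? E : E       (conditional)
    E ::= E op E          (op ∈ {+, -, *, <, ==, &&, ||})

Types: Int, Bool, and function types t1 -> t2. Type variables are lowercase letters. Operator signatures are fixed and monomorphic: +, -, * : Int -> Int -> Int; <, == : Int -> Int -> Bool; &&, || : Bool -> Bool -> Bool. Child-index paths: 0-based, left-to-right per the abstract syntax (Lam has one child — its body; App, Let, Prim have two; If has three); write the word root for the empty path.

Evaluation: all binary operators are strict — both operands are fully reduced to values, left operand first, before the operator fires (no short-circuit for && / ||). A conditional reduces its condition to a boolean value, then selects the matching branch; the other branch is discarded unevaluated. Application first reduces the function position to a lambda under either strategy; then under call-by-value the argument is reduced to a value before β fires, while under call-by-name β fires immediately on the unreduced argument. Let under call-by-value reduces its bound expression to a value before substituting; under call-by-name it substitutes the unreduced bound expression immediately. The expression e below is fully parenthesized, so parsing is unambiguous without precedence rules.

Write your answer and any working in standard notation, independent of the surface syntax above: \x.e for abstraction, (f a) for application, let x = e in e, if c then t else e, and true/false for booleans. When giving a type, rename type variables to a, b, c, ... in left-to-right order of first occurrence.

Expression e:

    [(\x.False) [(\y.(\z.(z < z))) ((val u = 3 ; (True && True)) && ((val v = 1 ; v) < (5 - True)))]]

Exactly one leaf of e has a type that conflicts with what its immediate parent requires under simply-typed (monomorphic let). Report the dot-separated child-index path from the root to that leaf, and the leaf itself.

Answer: 1.1.1.1.1 : true

Trace:
\x._ : a -> Bool
z : c
  unify c ~ Int
z : Int
  unify Int ~ Int
\z._ : Int -> Bool
\y._ : b -> Int -> Bool
let u : Int
  unify Bool ~ Bool
  unify Bool ~ Bool
  unify Bool ~ Bool
let v : Int
v : Int
  unify Int ~ Int
  unify Int ~ Int
  unify Bool ~ Int
  FAIL: mismatch Bool ~ Int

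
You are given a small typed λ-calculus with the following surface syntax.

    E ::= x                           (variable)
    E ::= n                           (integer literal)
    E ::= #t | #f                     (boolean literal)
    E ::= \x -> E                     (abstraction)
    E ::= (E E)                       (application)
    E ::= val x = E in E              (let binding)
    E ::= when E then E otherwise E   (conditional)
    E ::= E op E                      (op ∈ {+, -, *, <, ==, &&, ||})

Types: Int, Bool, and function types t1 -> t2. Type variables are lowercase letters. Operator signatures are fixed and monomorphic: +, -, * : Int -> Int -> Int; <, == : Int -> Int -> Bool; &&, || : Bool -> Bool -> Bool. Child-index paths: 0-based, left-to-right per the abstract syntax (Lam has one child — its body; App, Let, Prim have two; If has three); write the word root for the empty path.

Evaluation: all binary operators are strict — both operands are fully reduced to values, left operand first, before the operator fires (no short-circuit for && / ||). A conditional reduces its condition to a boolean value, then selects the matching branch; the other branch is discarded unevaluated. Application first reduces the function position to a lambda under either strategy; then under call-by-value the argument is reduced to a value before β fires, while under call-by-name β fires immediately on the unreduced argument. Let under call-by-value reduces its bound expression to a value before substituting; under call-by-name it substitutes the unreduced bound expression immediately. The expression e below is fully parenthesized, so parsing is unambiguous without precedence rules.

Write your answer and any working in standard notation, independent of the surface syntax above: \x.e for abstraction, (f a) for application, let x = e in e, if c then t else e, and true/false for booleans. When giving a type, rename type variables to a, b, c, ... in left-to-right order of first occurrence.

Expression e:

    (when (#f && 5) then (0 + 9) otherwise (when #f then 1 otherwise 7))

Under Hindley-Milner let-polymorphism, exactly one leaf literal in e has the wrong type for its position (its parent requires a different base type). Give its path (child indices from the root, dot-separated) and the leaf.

Answer: 0.1 : 5

Trace:
  unify Bool ~ Bool
  unify Int ~ Bool
  FAIL: mismatch Int ~ Bool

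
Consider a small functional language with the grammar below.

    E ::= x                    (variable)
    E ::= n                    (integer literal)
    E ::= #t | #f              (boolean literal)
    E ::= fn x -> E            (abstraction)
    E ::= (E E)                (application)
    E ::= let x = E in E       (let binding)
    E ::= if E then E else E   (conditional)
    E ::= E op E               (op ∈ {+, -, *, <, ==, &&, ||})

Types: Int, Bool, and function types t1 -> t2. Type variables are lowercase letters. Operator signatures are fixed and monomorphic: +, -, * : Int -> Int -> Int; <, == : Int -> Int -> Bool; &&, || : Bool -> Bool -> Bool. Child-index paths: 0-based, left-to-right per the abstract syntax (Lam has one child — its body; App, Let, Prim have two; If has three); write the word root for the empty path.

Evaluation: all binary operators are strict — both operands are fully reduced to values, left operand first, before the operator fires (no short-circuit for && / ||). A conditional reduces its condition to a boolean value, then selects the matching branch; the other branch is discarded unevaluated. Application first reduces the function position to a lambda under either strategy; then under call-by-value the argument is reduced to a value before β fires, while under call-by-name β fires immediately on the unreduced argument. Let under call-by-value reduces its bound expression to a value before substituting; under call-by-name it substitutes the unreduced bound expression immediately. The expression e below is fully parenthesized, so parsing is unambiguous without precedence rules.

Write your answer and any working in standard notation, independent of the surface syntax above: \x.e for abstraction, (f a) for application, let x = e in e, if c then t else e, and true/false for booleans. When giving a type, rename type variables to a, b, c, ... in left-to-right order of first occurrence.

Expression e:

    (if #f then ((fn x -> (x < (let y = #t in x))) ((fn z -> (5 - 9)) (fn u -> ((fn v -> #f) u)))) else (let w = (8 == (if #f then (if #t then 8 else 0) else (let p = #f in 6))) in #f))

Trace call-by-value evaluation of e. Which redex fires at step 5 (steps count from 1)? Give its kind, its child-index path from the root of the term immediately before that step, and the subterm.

Trace:
step 0: (if false then ((\x.(x < (let y = true in x))) ((\z.(5 - 9)) (\u.((\v.false) u)))) else (let w = (8 == (if false then (if true then 8 else 0) else (let p = false in 6))) in false))
step 1: [if@root] (let w = (8 == (if false then (if true then 8 else 0) else (let p = false in 6))) in false)
step 2: [if@0.1] (let w = (8 == (let p = false in 6)) in false)
step 3: [let@0.1] (let w = (8 == 6) in false)
step 4: [delta@0] (let w = false in false)
step 5: [let@root] false

Answer: let at root : (let w = false in false)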